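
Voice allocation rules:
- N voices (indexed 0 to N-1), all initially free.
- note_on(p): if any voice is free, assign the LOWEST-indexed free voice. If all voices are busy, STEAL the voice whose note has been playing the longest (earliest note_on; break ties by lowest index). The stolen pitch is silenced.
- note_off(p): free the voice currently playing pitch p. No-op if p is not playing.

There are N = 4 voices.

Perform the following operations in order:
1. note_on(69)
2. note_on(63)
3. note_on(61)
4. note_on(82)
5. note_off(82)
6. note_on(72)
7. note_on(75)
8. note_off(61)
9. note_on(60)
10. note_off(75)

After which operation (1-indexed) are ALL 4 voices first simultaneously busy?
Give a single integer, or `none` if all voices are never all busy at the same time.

Op 1: note_on(69): voice 0 is free -> assigned | voices=[69 - - -]
Op 2: note_on(63): voice 1 is free -> assigned | voices=[69 63 - -]
Op 3: note_on(61): voice 2 is free -> assigned | voices=[69 63 61 -]
Op 4: note_on(82): voice 3 is free -> assigned | voices=[69 63 61 82]
Op 5: note_off(82): free voice 3 | voices=[69 63 61 -]
Op 6: note_on(72): voice 3 is free -> assigned | voices=[69 63 61 72]
Op 7: note_on(75): all voices busy, STEAL voice 0 (pitch 69, oldest) -> assign | voices=[75 63 61 72]
Op 8: note_off(61): free voice 2 | voices=[75 63 - 72]
Op 9: note_on(60): voice 2 is free -> assigned | voices=[75 63 60 72]
Op 10: note_off(75): free voice 0 | voices=[- 63 60 72]

Answer: 4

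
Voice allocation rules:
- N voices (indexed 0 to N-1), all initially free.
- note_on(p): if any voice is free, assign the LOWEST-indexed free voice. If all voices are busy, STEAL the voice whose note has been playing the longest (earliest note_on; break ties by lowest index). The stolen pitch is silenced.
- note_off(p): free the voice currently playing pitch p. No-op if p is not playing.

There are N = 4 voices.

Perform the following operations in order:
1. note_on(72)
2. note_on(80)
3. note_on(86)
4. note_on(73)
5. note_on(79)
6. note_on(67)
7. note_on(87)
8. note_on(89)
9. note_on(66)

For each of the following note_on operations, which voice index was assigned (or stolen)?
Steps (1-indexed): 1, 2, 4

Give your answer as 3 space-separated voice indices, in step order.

Op 1: note_on(72): voice 0 is free -> assigned | voices=[72 - - -]
Op 2: note_on(80): voice 1 is free -> assigned | voices=[72 80 - -]
Op 3: note_on(86): voice 2 is free -> assigned | voices=[72 80 86 -]
Op 4: note_on(73): voice 3 is free -> assigned | voices=[72 80 86 73]
Op 5: note_on(79): all voices busy, STEAL voice 0 (pitch 72, oldest) -> assign | voices=[79 80 86 73]
Op 6: note_on(67): all voices busy, STEAL voice 1 (pitch 80, oldest) -> assign | voices=[79 67 86 73]
Op 7: note_on(87): all voices busy, STEAL voice 2 (pitch 86, oldest) -> assign | voices=[79 67 87 73]
Op 8: note_on(89): all voices busy, STEAL voice 3 (pitch 73, oldest) -> assign | voices=[79 67 87 89]
Op 9: note_on(66): all voices busy, STEAL voice 0 (pitch 79, oldest) -> assign | voices=[66 67 87 89]

Answer: 0 1 3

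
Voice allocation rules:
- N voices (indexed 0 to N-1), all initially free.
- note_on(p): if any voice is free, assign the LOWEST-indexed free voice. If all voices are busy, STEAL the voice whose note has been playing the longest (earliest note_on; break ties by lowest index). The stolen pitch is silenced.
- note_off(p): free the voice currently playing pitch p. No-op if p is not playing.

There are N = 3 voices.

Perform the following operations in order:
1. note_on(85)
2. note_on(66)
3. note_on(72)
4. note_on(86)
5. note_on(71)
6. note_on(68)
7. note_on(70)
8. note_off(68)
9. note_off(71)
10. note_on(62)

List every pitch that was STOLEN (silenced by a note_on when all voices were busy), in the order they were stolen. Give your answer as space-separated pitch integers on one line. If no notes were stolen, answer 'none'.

Answer: 85 66 72 86

Derivation:
Op 1: note_on(85): voice 0 is free -> assigned | voices=[85 - -]
Op 2: note_on(66): voice 1 is free -> assigned | voices=[85 66 -]
Op 3: note_on(72): voice 2 is free -> assigned | voices=[85 66 72]
Op 4: note_on(86): all voices busy, STEAL voice 0 (pitch 85, oldest) -> assign | voices=[86 66 72]
Op 5: note_on(71): all voices busy, STEAL voice 1 (pitch 66, oldest) -> assign | voices=[86 71 72]
Op 6: note_on(68): all voices busy, STEAL voice 2 (pitch 72, oldest) -> assign | voices=[86 71 68]
Op 7: note_on(70): all voices busy, STEAL voice 0 (pitch 86, oldest) -> assign | voices=[70 71 68]
Op 8: note_off(68): free voice 2 | voices=[70 71 -]
Op 9: note_off(71): free voice 1 | voices=[70 - -]
Op 10: note_on(62): voice 1 is free -> assigned | voices=[70 62 -]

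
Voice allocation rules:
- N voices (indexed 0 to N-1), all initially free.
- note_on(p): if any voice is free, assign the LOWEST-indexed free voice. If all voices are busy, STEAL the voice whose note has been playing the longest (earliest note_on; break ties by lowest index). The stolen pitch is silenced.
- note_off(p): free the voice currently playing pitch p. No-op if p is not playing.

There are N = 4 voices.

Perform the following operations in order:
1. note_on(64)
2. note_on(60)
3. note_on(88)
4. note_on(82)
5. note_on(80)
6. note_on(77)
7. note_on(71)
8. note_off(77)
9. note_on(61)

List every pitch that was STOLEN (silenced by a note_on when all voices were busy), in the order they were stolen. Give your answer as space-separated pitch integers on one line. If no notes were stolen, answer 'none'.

Op 1: note_on(64): voice 0 is free -> assigned | voices=[64 - - -]
Op 2: note_on(60): voice 1 is free -> assigned | voices=[64 60 - -]
Op 3: note_on(88): voice 2 is free -> assigned | voices=[64 60 88 -]
Op 4: note_on(82): voice 3 is free -> assigned | voices=[64 60 88 82]
Op 5: note_on(80): all voices busy, STEAL voice 0 (pitch 64, oldest) -> assign | voices=[80 60 88 82]
Op 6: note_on(77): all voices busy, STEAL voice 1 (pitch 60, oldest) -> assign | voices=[80 77 88 82]
Op 7: note_on(71): all voices busy, STEAL voice 2 (pitch 88, oldest) -> assign | voices=[80 77 71 82]
Op 8: note_off(77): free voice 1 | voices=[80 - 71 82]
Op 9: note_on(61): voice 1 is free -> assigned | voices=[80 61 71 82]

Answer: 64 60 88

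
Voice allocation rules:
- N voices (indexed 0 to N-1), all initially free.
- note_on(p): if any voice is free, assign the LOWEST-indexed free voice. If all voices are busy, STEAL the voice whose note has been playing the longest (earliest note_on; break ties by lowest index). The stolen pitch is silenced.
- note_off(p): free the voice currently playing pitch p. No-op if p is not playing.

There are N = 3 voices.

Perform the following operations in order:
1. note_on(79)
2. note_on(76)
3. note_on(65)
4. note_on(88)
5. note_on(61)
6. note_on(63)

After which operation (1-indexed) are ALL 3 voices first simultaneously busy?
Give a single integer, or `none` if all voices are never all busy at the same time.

Answer: 3

Derivation:
Op 1: note_on(79): voice 0 is free -> assigned | voices=[79 - -]
Op 2: note_on(76): voice 1 is free -> assigned | voices=[79 76 -]
Op 3: note_on(65): voice 2 is free -> assigned | voices=[79 76 65]
Op 4: note_on(88): all voices busy, STEAL voice 0 (pitch 79, oldest) -> assign | voices=[88 76 65]
Op 5: note_on(61): all voices busy, STEAL voice 1 (pitch 76, oldest) -> assign | voices=[88 61 65]
Op 6: note_on(63): all voices busy, STEAL voice 2 (pitch 65, oldest) -> assign | voices=[88 61 63]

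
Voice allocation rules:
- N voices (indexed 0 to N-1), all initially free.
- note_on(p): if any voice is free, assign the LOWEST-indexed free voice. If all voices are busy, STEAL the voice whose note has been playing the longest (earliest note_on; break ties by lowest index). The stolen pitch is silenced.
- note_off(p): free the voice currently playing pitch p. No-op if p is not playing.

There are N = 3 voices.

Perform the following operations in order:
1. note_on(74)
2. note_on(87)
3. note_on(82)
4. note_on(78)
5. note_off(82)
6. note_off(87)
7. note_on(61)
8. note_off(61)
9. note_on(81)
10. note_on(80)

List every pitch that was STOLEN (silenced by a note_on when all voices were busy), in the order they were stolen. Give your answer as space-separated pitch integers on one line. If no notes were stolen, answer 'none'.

Answer: 74

Derivation:
Op 1: note_on(74): voice 0 is free -> assigned | voices=[74 - -]
Op 2: note_on(87): voice 1 is free -> assigned | voices=[74 87 -]
Op 3: note_on(82): voice 2 is free -> assigned | voices=[74 87 82]
Op 4: note_on(78): all voices busy, STEAL voice 0 (pitch 74, oldest) -> assign | voices=[78 87 82]
Op 5: note_off(82): free voice 2 | voices=[78 87 -]
Op 6: note_off(87): free voice 1 | voices=[78 - -]
Op 7: note_on(61): voice 1 is free -> assigned | voices=[78 61 -]
Op 8: note_off(61): free voice 1 | voices=[78 - -]
Op 9: note_on(81): voice 1 is free -> assigned | voices=[78 81 -]
Op 10: note_on(80): voice 2 is free -> assigned | voices=[78 81 80]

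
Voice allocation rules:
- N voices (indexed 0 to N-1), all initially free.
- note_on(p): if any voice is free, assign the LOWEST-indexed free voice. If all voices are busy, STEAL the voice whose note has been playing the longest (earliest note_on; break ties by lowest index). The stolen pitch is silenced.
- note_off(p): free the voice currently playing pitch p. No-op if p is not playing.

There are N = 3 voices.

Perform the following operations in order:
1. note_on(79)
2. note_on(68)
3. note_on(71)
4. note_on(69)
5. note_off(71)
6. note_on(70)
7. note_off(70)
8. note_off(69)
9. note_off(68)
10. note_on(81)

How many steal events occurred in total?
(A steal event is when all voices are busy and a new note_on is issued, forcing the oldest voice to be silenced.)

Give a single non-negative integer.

Answer: 1

Derivation:
Op 1: note_on(79): voice 0 is free -> assigned | voices=[79 - -]
Op 2: note_on(68): voice 1 is free -> assigned | voices=[79 68 -]
Op 3: note_on(71): voice 2 is free -> assigned | voices=[79 68 71]
Op 4: note_on(69): all voices busy, STEAL voice 0 (pitch 79, oldest) -> assign | voices=[69 68 71]
Op 5: note_off(71): free voice 2 | voices=[69 68 -]
Op 6: note_on(70): voice 2 is free -> assigned | voices=[69 68 70]
Op 7: note_off(70): free voice 2 | voices=[69 68 -]
Op 8: note_off(69): free voice 0 | voices=[- 68 -]
Op 9: note_off(68): free voice 1 | voices=[- - -]
Op 10: note_on(81): voice 0 is free -> assigned | voices=[81 - -]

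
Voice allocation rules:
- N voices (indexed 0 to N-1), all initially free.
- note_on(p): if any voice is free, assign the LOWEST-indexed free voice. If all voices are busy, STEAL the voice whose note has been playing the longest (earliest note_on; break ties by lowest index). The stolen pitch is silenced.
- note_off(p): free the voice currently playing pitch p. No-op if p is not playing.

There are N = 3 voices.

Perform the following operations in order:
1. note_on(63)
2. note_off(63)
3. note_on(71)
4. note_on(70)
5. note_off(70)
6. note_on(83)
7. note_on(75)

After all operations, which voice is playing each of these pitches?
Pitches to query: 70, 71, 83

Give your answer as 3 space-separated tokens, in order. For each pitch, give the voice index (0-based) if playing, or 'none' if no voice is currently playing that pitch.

Op 1: note_on(63): voice 0 is free -> assigned | voices=[63 - -]
Op 2: note_off(63): free voice 0 | voices=[- - -]
Op 3: note_on(71): voice 0 is free -> assigned | voices=[71 - -]
Op 4: note_on(70): voice 1 is free -> assigned | voices=[71 70 -]
Op 5: note_off(70): free voice 1 | voices=[71 - -]
Op 6: note_on(83): voice 1 is free -> assigned | voices=[71 83 -]
Op 7: note_on(75): voice 2 is free -> assigned | voices=[71 83 75]

Answer: none 0 1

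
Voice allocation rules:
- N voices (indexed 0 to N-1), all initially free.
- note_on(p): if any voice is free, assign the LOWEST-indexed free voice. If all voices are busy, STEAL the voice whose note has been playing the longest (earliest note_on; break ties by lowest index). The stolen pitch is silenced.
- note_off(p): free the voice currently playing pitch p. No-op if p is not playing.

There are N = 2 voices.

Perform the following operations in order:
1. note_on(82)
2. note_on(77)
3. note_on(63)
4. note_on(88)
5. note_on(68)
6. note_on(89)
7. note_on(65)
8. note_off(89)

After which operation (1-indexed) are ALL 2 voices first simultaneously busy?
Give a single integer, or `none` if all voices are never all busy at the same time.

Op 1: note_on(82): voice 0 is free -> assigned | voices=[82 -]
Op 2: note_on(77): voice 1 is free -> assigned | voices=[82 77]
Op 3: note_on(63): all voices busy, STEAL voice 0 (pitch 82, oldest) -> assign | voices=[63 77]
Op 4: note_on(88): all voices busy, STEAL voice 1 (pitch 77, oldest) -> assign | voices=[63 88]
Op 5: note_on(68): all voices busy, STEAL voice 0 (pitch 63, oldest) -> assign | voices=[68 88]
Op 6: note_on(89): all voices busy, STEAL voice 1 (pitch 88, oldest) -> assign | voices=[68 89]
Op 7: note_on(65): all voices busy, STEAL voice 0 (pitch 68, oldest) -> assign | voices=[65 89]
Op 8: note_off(89): free voice 1 | voices=[65 -]

Answer: 2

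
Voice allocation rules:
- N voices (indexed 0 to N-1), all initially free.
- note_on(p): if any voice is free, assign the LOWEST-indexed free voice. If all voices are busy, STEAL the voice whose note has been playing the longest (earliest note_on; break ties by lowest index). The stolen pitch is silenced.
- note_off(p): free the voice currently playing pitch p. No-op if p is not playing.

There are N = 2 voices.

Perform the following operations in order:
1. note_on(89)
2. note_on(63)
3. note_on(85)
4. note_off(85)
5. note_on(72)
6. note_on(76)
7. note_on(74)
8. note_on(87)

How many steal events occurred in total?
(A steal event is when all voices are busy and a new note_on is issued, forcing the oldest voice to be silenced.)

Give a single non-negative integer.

Op 1: note_on(89): voice 0 is free -> assigned | voices=[89 -]
Op 2: note_on(63): voice 1 is free -> assigned | voices=[89 63]
Op 3: note_on(85): all voices busy, STEAL voice 0 (pitch 89, oldest) -> assign | voices=[85 63]
Op 4: note_off(85): free voice 0 | voices=[- 63]
Op 5: note_on(72): voice 0 is free -> assigned | voices=[72 63]
Op 6: note_on(76): all voices busy, STEAL voice 1 (pitch 63, oldest) -> assign | voices=[72 76]
Op 7: note_on(74): all voices busy, STEAL voice 0 (pitch 72, oldest) -> assign | voices=[74 76]
Op 8: note_on(87): all voices busy, STEAL voice 1 (pitch 76, oldest) -> assign | voices=[74 87]

Answer: 4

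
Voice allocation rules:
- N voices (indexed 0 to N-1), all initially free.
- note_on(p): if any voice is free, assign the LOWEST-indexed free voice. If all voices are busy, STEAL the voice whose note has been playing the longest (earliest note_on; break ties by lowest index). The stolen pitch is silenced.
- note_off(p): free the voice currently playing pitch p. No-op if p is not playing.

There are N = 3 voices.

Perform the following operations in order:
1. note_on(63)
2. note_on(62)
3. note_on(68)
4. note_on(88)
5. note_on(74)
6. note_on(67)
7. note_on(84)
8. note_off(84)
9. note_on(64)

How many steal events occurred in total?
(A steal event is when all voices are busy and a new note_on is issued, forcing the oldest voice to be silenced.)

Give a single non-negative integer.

Answer: 4

Derivation:
Op 1: note_on(63): voice 0 is free -> assigned | voices=[63 - -]
Op 2: note_on(62): voice 1 is free -> assigned | voices=[63 62 -]
Op 3: note_on(68): voice 2 is free -> assigned | voices=[63 62 68]
Op 4: note_on(88): all voices busy, STEAL voice 0 (pitch 63, oldest) -> assign | voices=[88 62 68]
Op 5: note_on(74): all voices busy, STEAL voice 1 (pitch 62, oldest) -> assign | voices=[88 74 68]
Op 6: note_on(67): all voices busy, STEAL voice 2 (pitch 68, oldest) -> assign | voices=[88 74 67]
Op 7: note_on(84): all voices busy, STEAL voice 0 (pitch 88, oldest) -> assign | voices=[84 74 67]
Op 8: note_off(84): free voice 0 | voices=[- 74 67]
Op 9: note_on(64): voice 0 is free -> assigned | voices=[64 74 67]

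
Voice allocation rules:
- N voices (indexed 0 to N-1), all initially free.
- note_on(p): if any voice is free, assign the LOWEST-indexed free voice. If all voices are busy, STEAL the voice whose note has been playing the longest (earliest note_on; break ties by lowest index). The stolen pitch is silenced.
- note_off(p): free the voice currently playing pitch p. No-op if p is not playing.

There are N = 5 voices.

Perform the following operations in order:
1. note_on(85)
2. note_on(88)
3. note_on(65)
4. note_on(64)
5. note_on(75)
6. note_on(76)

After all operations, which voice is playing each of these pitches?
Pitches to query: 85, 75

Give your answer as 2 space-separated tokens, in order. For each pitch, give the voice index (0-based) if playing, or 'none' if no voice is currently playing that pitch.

Op 1: note_on(85): voice 0 is free -> assigned | voices=[85 - - - -]
Op 2: note_on(88): voice 1 is free -> assigned | voices=[85 88 - - -]
Op 3: note_on(65): voice 2 is free -> assigned | voices=[85 88 65 - -]
Op 4: note_on(64): voice 3 is free -> assigned | voices=[85 88 65 64 -]
Op 5: note_on(75): voice 4 is free -> assigned | voices=[85 88 65 64 75]
Op 6: note_on(76): all voices busy, STEAL voice 0 (pitch 85, oldest) -> assign | voices=[76 88 65 64 75]

Answer: none 4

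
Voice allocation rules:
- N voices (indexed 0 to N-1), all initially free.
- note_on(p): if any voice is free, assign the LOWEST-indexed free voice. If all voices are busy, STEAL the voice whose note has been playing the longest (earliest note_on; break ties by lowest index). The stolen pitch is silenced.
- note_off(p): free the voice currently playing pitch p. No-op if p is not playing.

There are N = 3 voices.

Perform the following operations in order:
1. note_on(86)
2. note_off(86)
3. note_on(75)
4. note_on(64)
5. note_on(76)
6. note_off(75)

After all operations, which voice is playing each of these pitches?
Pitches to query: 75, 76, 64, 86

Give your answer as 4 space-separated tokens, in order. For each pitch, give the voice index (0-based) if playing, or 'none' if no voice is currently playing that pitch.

Answer: none 2 1 none

Derivation:
Op 1: note_on(86): voice 0 is free -> assigned | voices=[86 - -]
Op 2: note_off(86): free voice 0 | voices=[- - -]
Op 3: note_on(75): voice 0 is free -> assigned | voices=[75 - -]
Op 4: note_on(64): voice 1 is free -> assigned | voices=[75 64 -]
Op 5: note_on(76): voice 2 is free -> assigned | voices=[75 64 76]
Op 6: note_off(75): free voice 0 | voices=[- 64 76]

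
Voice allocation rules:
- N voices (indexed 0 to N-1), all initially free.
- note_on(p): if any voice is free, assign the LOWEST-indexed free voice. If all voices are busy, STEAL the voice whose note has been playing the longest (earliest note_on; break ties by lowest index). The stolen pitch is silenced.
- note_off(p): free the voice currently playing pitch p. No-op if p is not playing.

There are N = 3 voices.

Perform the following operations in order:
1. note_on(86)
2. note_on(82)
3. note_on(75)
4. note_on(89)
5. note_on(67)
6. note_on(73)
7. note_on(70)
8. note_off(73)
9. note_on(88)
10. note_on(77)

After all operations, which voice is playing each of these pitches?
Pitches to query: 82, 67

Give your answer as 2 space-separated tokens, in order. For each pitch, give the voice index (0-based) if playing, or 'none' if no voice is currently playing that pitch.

Answer: none none

Derivation:
Op 1: note_on(86): voice 0 is free -> assigned | voices=[86 - -]
Op 2: note_on(82): voice 1 is free -> assigned | voices=[86 82 -]
Op 3: note_on(75): voice 2 is free -> assigned | voices=[86 82 75]
Op 4: note_on(89): all voices busy, STEAL voice 0 (pitch 86, oldest) -> assign | voices=[89 82 75]
Op 5: note_on(67): all voices busy, STEAL voice 1 (pitch 82, oldest) -> assign | voices=[89 67 75]
Op 6: note_on(73): all voices busy, STEAL voice 2 (pitch 75, oldest) -> assign | voices=[89 67 73]
Op 7: note_on(70): all voices busy, STEAL voice 0 (pitch 89, oldest) -> assign | voices=[70 67 73]
Op 8: note_off(73): free voice 2 | voices=[70 67 -]
Op 9: note_on(88): voice 2 is free -> assigned | voices=[70 67 88]
Op 10: note_on(77): all voices busy, STEAL voice 1 (pitch 67, oldest) -> assign | voices=[70 77 88]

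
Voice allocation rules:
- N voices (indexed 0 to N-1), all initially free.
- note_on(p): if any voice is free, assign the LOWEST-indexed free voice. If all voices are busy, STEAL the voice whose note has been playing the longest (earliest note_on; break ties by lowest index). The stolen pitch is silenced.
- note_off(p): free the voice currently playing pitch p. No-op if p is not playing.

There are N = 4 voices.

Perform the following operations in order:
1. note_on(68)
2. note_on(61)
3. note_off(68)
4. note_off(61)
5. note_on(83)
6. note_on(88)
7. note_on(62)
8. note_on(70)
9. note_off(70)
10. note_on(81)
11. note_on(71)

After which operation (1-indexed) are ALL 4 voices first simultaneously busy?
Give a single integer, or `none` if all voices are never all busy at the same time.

Op 1: note_on(68): voice 0 is free -> assigned | voices=[68 - - -]
Op 2: note_on(61): voice 1 is free -> assigned | voices=[68 61 - -]
Op 3: note_off(68): free voice 0 | voices=[- 61 - -]
Op 4: note_off(61): free voice 1 | voices=[- - - -]
Op 5: note_on(83): voice 0 is free -> assigned | voices=[83 - - -]
Op 6: note_on(88): voice 1 is free -> assigned | voices=[83 88 - -]
Op 7: note_on(62): voice 2 is free -> assigned | voices=[83 88 62 -]
Op 8: note_on(70): voice 3 is free -> assigned | voices=[83 88 62 70]
Op 9: note_off(70): free voice 3 | voices=[83 88 62 -]
Op 10: note_on(81): voice 3 is free -> assigned | voices=[83 88 62 81]
Op 11: note_on(71): all voices busy, STEAL voice 0 (pitch 83, oldest) -> assign | voices=[71 88 62 81]

Answer: 8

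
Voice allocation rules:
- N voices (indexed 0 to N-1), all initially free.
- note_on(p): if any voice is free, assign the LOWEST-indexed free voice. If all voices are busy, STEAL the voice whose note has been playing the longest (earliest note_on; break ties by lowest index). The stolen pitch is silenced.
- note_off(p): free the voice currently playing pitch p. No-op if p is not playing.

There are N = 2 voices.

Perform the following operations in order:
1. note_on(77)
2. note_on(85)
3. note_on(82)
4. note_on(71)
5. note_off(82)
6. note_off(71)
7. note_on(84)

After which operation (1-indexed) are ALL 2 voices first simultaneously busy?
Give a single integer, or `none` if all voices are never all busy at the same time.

Answer: 2

Derivation:
Op 1: note_on(77): voice 0 is free -> assigned | voices=[77 -]
Op 2: note_on(85): voice 1 is free -> assigned | voices=[77 85]
Op 3: note_on(82): all voices busy, STEAL voice 0 (pitch 77, oldest) -> assign | voices=[82 85]
Op 4: note_on(71): all voices busy, STEAL voice 1 (pitch 85, oldest) -> assign | voices=[82 71]
Op 5: note_off(82): free voice 0 | voices=[- 71]
Op 6: note_off(71): free voice 1 | voices=[- -]
Op 7: note_on(84): voice 0 is free -> assigned | voices=[84 -]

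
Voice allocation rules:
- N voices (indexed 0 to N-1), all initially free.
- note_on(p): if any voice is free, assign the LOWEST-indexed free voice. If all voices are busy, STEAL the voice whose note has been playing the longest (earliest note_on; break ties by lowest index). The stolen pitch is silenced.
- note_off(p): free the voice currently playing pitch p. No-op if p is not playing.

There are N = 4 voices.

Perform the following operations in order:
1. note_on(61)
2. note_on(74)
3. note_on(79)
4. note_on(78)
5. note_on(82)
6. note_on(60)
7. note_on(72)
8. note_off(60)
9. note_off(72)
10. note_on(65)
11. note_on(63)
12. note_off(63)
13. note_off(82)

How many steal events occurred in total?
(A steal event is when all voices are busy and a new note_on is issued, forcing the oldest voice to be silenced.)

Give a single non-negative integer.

Op 1: note_on(61): voice 0 is free -> assigned | voices=[61 - - -]
Op 2: note_on(74): voice 1 is free -> assigned | voices=[61 74 - -]
Op 3: note_on(79): voice 2 is free -> assigned | voices=[61 74 79 -]
Op 4: note_on(78): voice 3 is free -> assigned | voices=[61 74 79 78]
Op 5: note_on(82): all voices busy, STEAL voice 0 (pitch 61, oldest) -> assign | voices=[82 74 79 78]
Op 6: note_on(60): all voices busy, STEAL voice 1 (pitch 74, oldest) -> assign | voices=[82 60 79 78]
Op 7: note_on(72): all voices busy, STEAL voice 2 (pitch 79, oldest) -> assign | voices=[82 60 72 78]
Op 8: note_off(60): free voice 1 | voices=[82 - 72 78]
Op 9: note_off(72): free voice 2 | voices=[82 - - 78]
Op 10: note_on(65): voice 1 is free -> assigned | voices=[82 65 - 78]
Op 11: note_on(63): voice 2 is free -> assigned | voices=[82 65 63 78]
Op 12: note_off(63): free voice 2 | voices=[82 65 - 78]
Op 13: note_off(82): free voice 0 | voices=[- 65 - 78]

Answer: 3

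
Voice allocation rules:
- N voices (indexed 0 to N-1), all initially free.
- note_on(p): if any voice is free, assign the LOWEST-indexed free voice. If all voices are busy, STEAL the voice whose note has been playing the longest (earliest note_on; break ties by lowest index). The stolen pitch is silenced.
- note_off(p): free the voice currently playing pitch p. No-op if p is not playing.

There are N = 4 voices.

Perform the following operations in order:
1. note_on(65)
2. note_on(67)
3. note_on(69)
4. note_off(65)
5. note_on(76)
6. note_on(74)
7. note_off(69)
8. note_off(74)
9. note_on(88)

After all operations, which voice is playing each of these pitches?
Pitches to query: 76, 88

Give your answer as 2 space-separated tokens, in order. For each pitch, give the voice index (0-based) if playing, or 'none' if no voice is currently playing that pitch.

Op 1: note_on(65): voice 0 is free -> assigned | voices=[65 - - -]
Op 2: note_on(67): voice 1 is free -> assigned | voices=[65 67 - -]
Op 3: note_on(69): voice 2 is free -> assigned | voices=[65 67 69 -]
Op 4: note_off(65): free voice 0 | voices=[- 67 69 -]
Op 5: note_on(76): voice 0 is free -> assigned | voices=[76 67 69 -]
Op 6: note_on(74): voice 3 is free -> assigned | voices=[76 67 69 74]
Op 7: note_off(69): free voice 2 | voices=[76 67 - 74]
Op 8: note_off(74): free voice 3 | voices=[76 67 - -]
Op 9: note_on(88): voice 2 is free -> assigned | voices=[76 67 88 -]

Answer: 0 2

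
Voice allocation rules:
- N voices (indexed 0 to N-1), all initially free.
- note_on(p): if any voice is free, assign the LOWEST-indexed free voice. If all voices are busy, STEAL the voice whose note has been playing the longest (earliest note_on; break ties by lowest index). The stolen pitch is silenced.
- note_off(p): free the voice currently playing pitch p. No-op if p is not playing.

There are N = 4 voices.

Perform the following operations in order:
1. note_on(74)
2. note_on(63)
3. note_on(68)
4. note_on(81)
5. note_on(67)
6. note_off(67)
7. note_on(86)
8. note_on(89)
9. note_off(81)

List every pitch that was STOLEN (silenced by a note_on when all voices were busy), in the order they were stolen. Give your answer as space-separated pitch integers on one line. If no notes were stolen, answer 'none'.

Op 1: note_on(74): voice 0 is free -> assigned | voices=[74 - - -]
Op 2: note_on(63): voice 1 is free -> assigned | voices=[74 63 - -]
Op 3: note_on(68): voice 2 is free -> assigned | voices=[74 63 68 -]
Op 4: note_on(81): voice 3 is free -> assigned | voices=[74 63 68 81]
Op 5: note_on(67): all voices busy, STEAL voice 0 (pitch 74, oldest) -> assign | voices=[67 63 68 81]
Op 6: note_off(67): free voice 0 | voices=[- 63 68 81]
Op 7: note_on(86): voice 0 is free -> assigned | voices=[86 63 68 81]
Op 8: note_on(89): all voices busy, STEAL voice 1 (pitch 63, oldest) -> assign | voices=[86 89 68 81]
Op 9: note_off(81): free voice 3 | voices=[86 89 68 -]

Answer: 74 63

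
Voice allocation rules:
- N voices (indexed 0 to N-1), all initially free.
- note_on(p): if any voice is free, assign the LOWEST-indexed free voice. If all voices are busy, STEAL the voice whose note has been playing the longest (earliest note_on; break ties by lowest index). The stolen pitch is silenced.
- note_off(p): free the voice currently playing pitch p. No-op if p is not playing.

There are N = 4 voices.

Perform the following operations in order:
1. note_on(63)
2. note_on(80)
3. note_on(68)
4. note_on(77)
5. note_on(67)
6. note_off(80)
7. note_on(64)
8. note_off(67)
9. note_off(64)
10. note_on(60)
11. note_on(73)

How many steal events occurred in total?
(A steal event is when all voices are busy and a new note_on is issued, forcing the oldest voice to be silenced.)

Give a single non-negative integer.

Answer: 1

Derivation:
Op 1: note_on(63): voice 0 is free -> assigned | voices=[63 - - -]
Op 2: note_on(80): voice 1 is free -> assigned | voices=[63 80 - -]
Op 3: note_on(68): voice 2 is free -> assigned | voices=[63 80 68 -]
Op 4: note_on(77): voice 3 is free -> assigned | voices=[63 80 68 77]
Op 5: note_on(67): all voices busy, STEAL voice 0 (pitch 63, oldest) -> assign | voices=[67 80 68 77]
Op 6: note_off(80): free voice 1 | voices=[67 - 68 77]
Op 7: note_on(64): voice 1 is free -> assigned | voices=[67 64 68 77]
Op 8: note_off(67): free voice 0 | voices=[- 64 68 77]
Op 9: note_off(64): free voice 1 | voices=[- - 68 77]
Op 10: note_on(60): voice 0 is free -> assigned | voices=[60 - 68 77]
Op 11: note_on(73): voice 1 is free -> assigned | voices=[60 73 68 77]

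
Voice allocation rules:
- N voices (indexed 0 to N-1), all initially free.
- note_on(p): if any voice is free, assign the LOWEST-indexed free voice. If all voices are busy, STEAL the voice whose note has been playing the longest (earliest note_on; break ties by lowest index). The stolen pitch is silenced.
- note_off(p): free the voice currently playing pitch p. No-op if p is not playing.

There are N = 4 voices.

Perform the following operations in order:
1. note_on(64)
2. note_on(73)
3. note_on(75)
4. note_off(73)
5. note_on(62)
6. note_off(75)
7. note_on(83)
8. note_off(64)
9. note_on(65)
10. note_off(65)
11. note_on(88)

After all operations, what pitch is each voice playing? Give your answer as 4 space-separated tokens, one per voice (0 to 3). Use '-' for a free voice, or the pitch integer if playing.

Answer: 88 62 83 -

Derivation:
Op 1: note_on(64): voice 0 is free -> assigned | voices=[64 - - -]
Op 2: note_on(73): voice 1 is free -> assigned | voices=[64 73 - -]
Op 3: note_on(75): voice 2 is free -> assigned | voices=[64 73 75 -]
Op 4: note_off(73): free voice 1 | voices=[64 - 75 -]
Op 5: note_on(62): voice 1 is free -> assigned | voices=[64 62 75 -]
Op 6: note_off(75): free voice 2 | voices=[64 62 - -]
Op 7: note_on(83): voice 2 is free -> assigned | voices=[64 62 83 -]
Op 8: note_off(64): free voice 0 | voices=[- 62 83 -]
Op 9: note_on(65): voice 0 is free -> assigned | voices=[65 62 83 -]
Op 10: note_off(65): free voice 0 | voices=[- 62 83 -]
Op 11: note_on(88): voice 0 is free -> assigned | voices=[88 62 83 -]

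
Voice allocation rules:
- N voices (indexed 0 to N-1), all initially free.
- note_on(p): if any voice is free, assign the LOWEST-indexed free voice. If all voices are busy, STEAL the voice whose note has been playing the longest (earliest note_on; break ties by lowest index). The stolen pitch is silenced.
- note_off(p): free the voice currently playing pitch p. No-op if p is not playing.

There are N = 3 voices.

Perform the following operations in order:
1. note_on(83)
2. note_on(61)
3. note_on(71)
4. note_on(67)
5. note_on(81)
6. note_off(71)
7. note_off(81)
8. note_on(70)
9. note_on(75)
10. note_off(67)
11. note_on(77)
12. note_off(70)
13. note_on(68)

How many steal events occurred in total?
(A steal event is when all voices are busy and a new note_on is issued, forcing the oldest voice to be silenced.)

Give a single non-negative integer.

Answer: 2

Derivation:
Op 1: note_on(83): voice 0 is free -> assigned | voices=[83 - -]
Op 2: note_on(61): voice 1 is free -> assigned | voices=[83 61 -]
Op 3: note_on(71): voice 2 is free -> assigned | voices=[83 61 71]
Op 4: note_on(67): all voices busy, STEAL voice 0 (pitch 83, oldest) -> assign | voices=[67 61 71]
Op 5: note_on(81): all voices busy, STEAL voice 1 (pitch 61, oldest) -> assign | voices=[67 81 71]
Op 6: note_off(71): free voice 2 | voices=[67 81 -]
Op 7: note_off(81): free voice 1 | voices=[67 - -]
Op 8: note_on(70): voice 1 is free -> assigned | voices=[67 70 -]
Op 9: note_on(75): voice 2 is free -> assigned | voices=[67 70 75]
Op 10: note_off(67): free voice 0 | voices=[- 70 75]
Op 11: note_on(77): voice 0 is free -> assigned | voices=[77 70 75]
Op 12: note_off(70): free voice 1 | voices=[77 - 75]
Op 13: note_on(68): voice 1 is free -> assigned | voices=[77 68 75]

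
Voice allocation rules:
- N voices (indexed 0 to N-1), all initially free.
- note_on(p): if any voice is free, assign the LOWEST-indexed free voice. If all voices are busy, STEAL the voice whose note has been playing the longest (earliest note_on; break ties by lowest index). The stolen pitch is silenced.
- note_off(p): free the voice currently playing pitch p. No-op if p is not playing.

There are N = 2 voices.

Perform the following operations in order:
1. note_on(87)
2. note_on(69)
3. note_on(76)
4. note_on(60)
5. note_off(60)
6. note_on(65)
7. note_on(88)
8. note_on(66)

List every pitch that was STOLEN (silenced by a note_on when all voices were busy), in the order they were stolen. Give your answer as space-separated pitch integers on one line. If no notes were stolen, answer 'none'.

Op 1: note_on(87): voice 0 is free -> assigned | voices=[87 -]
Op 2: note_on(69): voice 1 is free -> assigned | voices=[87 69]
Op 3: note_on(76): all voices busy, STEAL voice 0 (pitch 87, oldest) -> assign | voices=[76 69]
Op 4: note_on(60): all voices busy, STEAL voice 1 (pitch 69, oldest) -> assign | voices=[76 60]
Op 5: note_off(60): free voice 1 | voices=[76 -]
Op 6: note_on(65): voice 1 is free -> assigned | voices=[76 65]
Op 7: note_on(88): all voices busy, STEAL voice 0 (pitch 76, oldest) -> assign | voices=[88 65]
Op 8: note_on(66): all voices busy, STEAL voice 1 (pitch 65, oldest) -> assign | voices=[88 66]

Answer: 87 69 76 65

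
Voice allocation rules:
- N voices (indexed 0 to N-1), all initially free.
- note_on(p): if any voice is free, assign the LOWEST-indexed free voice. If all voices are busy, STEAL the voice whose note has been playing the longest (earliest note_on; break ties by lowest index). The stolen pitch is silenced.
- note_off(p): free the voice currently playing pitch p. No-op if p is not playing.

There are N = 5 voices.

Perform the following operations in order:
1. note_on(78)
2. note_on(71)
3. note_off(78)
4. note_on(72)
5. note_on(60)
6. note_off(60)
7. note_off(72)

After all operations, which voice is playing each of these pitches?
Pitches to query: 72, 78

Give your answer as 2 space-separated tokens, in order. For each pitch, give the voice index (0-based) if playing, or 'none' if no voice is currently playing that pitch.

Op 1: note_on(78): voice 0 is free -> assigned | voices=[78 - - - -]
Op 2: note_on(71): voice 1 is free -> assigned | voices=[78 71 - - -]
Op 3: note_off(78): free voice 0 | voices=[- 71 - - -]
Op 4: note_on(72): voice 0 is free -> assigned | voices=[72 71 - - -]
Op 5: note_on(60): voice 2 is free -> assigned | voices=[72 71 60 - -]
Op 6: note_off(60): free voice 2 | voices=[72 71 - - -]
Op 7: note_off(72): free voice 0 | voices=[- 71 - - -]

Answer: none none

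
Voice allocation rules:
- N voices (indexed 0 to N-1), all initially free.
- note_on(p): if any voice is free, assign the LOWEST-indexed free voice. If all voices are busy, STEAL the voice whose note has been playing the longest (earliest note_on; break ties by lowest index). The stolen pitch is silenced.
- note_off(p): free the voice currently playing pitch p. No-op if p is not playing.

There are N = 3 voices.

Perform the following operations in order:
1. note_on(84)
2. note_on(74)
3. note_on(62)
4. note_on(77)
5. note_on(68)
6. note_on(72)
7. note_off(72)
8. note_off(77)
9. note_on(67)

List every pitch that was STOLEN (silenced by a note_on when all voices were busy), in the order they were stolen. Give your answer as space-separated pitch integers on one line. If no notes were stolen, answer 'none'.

Op 1: note_on(84): voice 0 is free -> assigned | voices=[84 - -]
Op 2: note_on(74): voice 1 is free -> assigned | voices=[84 74 -]
Op 3: note_on(62): voice 2 is free -> assigned | voices=[84 74 62]
Op 4: note_on(77): all voices busy, STEAL voice 0 (pitch 84, oldest) -> assign | voices=[77 74 62]
Op 5: note_on(68): all voices busy, STEAL voice 1 (pitch 74, oldest) -> assign | voices=[77 68 62]
Op 6: note_on(72): all voices busy, STEAL voice 2 (pitch 62, oldest) -> assign | voices=[77 68 72]
Op 7: note_off(72): free voice 2 | voices=[77 68 -]
Op 8: note_off(77): free voice 0 | voices=[- 68 -]
Op 9: note_on(67): voice 0 is free -> assigned | voices=[67 68 -]

Answer: 84 74 62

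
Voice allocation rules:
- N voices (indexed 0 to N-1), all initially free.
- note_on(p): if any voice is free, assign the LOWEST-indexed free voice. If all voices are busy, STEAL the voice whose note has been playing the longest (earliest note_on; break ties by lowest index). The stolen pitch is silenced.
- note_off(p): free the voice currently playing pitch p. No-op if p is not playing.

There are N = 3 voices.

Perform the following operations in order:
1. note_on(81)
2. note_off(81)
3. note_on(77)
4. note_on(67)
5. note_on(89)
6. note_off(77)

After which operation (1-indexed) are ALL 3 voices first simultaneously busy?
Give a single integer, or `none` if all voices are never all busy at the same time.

Answer: 5

Derivation:
Op 1: note_on(81): voice 0 is free -> assigned | voices=[81 - -]
Op 2: note_off(81): free voice 0 | voices=[- - -]
Op 3: note_on(77): voice 0 is free -> assigned | voices=[77 - -]
Op 4: note_on(67): voice 1 is free -> assigned | voices=[77 67 -]
Op 5: note_on(89): voice 2 is free -> assigned | voices=[77 67 89]
Op 6: note_off(77): free voice 0 | voices=[- 67 89]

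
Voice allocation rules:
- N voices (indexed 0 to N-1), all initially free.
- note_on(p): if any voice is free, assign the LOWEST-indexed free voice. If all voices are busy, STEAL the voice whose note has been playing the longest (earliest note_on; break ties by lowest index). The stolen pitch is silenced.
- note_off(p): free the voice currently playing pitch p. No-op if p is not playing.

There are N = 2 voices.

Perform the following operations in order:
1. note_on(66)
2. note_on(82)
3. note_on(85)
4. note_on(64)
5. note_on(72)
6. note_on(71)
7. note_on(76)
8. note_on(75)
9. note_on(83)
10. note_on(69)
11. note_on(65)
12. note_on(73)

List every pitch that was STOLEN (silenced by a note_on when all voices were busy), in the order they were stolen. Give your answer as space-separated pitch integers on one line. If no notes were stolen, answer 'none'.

Op 1: note_on(66): voice 0 is free -> assigned | voices=[66 -]
Op 2: note_on(82): voice 1 is free -> assigned | voices=[66 82]
Op 3: note_on(85): all voices busy, STEAL voice 0 (pitch 66, oldest) -> assign | voices=[85 82]
Op 4: note_on(64): all voices busy, STEAL voice 1 (pitch 82, oldest) -> assign | voices=[85 64]
Op 5: note_on(72): all voices busy, STEAL voice 0 (pitch 85, oldest) -> assign | voices=[72 64]
Op 6: note_on(71): all voices busy, STEAL voice 1 (pitch 64, oldest) -> assign | voices=[72 71]
Op 7: note_on(76): all voices busy, STEAL voice 0 (pitch 72, oldest) -> assign | voices=[76 71]
Op 8: note_on(75): all voices busy, STEAL voice 1 (pitch 71, oldest) -> assign | voices=[76 75]
Op 9: note_on(83): all voices busy, STEAL voice 0 (pitch 76, oldest) -> assign | voices=[83 75]
Op 10: note_on(69): all voices busy, STEAL voice 1 (pitch 75, oldest) -> assign | voices=[83 69]
Op 11: note_on(65): all voices busy, STEAL voice 0 (pitch 83, oldest) -> assign | voices=[65 69]
Op 12: note_on(73): all voices busy, STEAL voice 1 (pitch 69, oldest) -> assign | voices=[65 73]

Answer: 66 82 85 64 72 71 76 75 83 69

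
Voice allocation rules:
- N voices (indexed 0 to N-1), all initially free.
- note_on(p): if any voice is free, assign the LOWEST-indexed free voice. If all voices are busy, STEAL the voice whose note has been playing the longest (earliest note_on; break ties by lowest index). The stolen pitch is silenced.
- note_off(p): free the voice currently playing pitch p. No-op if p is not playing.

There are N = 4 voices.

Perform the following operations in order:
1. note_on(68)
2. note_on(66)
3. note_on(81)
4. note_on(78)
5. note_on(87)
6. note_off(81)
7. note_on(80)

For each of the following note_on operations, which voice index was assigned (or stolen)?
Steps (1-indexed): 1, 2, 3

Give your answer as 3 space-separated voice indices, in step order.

Answer: 0 1 2

Derivation:
Op 1: note_on(68): voice 0 is free -> assigned | voices=[68 - - -]
Op 2: note_on(66): voice 1 is free -> assigned | voices=[68 66 - -]
Op 3: note_on(81): voice 2 is free -> assigned | voices=[68 66 81 -]
Op 4: note_on(78): voice 3 is free -> assigned | voices=[68 66 81 78]
Op 5: note_on(87): all voices busy, STEAL voice 0 (pitch 68, oldest) -> assign | voices=[87 66 81 78]
Op 6: note_off(81): free voice 2 | voices=[87 66 - 78]
Op 7: note_on(80): voice 2 is free -> assigned | voices=[87 66 80 78]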